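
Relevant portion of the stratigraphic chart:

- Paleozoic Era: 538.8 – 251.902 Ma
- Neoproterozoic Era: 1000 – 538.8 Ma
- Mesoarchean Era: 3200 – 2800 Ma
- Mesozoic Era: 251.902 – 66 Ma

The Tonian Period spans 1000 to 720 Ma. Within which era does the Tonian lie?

The Tonian (1000–720 Ma) lies entirely within 1000–538.8 Ma, the Neoproterozoic Era.

Neoproterozoic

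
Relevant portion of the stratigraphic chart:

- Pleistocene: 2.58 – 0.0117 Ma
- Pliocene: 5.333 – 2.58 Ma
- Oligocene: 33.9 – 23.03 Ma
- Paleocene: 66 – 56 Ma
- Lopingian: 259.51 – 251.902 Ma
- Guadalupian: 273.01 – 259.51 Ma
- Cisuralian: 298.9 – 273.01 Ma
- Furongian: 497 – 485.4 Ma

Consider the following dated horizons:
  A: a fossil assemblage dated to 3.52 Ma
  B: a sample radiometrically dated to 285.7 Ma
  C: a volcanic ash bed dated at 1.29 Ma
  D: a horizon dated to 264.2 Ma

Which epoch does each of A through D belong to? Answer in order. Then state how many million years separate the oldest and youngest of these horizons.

A — Pliocene; B — Cisuralian; C — Pleistocene; D — Guadalupian; span 284.41 million years

A: 3.52 Ma lies in 5.333–2.58 Ma, so Pliocene.
B: 285.7 Ma lies in 298.9–273.01 Ma, so Cisuralian.
C: 1.29 Ma lies in 2.58–0.0117 Ma, so Pleistocene.
D: 264.2 Ma lies in 273.01–259.51 Ma, so Guadalupian.
Oldest = 285.7 Ma, youngest = 1.29 Ma → span 284.41 Myr.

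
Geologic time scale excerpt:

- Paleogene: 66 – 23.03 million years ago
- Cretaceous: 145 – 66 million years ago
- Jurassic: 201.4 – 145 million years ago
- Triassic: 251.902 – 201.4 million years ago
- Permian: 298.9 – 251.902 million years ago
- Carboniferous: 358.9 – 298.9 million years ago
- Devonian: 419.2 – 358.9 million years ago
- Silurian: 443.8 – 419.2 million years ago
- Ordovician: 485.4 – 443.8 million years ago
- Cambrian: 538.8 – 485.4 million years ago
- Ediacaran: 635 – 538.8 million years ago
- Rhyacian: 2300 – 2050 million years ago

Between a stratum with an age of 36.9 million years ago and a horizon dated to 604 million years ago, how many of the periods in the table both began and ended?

604 Ma sits inside the Ediacaran (635–538.8) and 36.9 Ma inside the Paleogene (66–23.03); neither of those is wholly between the two dates.
The listed periods lying completely between them are Cambrian, Ordovician, Silurian, Devonian, Carboniferous, Permian, Triassic, Jurassic, Cretaceous — 9 in all.

9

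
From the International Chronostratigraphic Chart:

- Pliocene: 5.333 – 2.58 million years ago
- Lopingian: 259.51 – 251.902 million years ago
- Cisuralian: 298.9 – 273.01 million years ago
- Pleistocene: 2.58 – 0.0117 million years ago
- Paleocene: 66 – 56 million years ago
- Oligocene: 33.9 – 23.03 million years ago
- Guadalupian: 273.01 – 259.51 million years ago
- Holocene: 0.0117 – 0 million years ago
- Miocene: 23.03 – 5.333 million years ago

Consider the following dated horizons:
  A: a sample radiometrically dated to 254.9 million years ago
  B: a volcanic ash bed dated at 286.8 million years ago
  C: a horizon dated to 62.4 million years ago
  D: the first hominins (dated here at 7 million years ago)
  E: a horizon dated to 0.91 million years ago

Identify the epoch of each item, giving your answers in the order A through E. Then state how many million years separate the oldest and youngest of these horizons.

A — Lopingian; B — Cisuralian; C — Paleocene; D — Miocene; E — Pleistocene; span 285.89 million years

Match each age against the start–end ranges in the excerpt: A = 254.9 Ma → Lopingian (259.51–251.902); B = 286.8 Ma → Cisuralian (298.9–273.01); C = 62.4 Ma → Paleocene (66–56); D = 7 Ma → Miocene (23.03–5.333); E = 0.91 Ma → Pleistocene (2.58–0.0117).
The largest age is 286.8 Ma and the smallest is 0.91 Ma; their difference is 285.89 Myr.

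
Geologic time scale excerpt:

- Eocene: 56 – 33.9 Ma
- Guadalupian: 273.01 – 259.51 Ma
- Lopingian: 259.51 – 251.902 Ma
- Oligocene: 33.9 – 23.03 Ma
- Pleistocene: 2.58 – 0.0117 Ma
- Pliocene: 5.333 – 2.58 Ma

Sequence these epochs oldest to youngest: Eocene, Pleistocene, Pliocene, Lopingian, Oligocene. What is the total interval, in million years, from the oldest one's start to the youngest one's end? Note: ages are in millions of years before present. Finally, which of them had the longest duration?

Lopingian, Eocene, Oligocene, Pliocene, Pleistocene; total span 259.4983 Myr; longest is Eocene

From the excerpt: Eocene 56–33.9; Pleistocene 2.58–0.0117; Pliocene 5.333–2.58; Lopingian 259.51–251.902; Oligocene 33.9–23.03 (Ma).
Larger Ma is earlier, so the oldest is Lopingian and the youngest is Pleistocene; oldest to youngest: Lopingian, Eocene, Oligocene, Pliocene, Pleistocene.
Oldest start 259.51 minus youngest end 0.0117 gives 259.4983 Myr overall.
Individual lengths (start − end): Eocene 22.1; Lopingian 7.608; Pliocene 2.753; Oligocene 10.87; Pleistocene 2.5683. The largest is Eocene at 22.1 Myr.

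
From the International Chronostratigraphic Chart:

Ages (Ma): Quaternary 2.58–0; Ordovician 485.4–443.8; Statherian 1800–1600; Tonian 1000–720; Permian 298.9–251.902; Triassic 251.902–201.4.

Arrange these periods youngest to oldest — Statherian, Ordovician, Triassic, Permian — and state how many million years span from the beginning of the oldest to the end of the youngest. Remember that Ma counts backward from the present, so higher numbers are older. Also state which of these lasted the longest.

From the excerpt: Statherian 1800–1600; Ordovician 485.4–443.8; Triassic 251.902–201.4; Permian 298.9–251.902 (Ma).
Larger Ma is earlier, so the oldest is Statherian and the youngest is Triassic; youngest to oldest: Triassic, Permian, Ordovician, Statherian.
Oldest start 1800 minus youngest end 201.4 gives 1598.6 Myr overall.
Individual lengths (start − end): Ordovician 41.6; Statherian 200; Triassic 50.502; Permian 46.998. The largest is Statherian at 200 Myr.

Triassic → Permian → Ordovician → Statherian; total span 1598.6 Myr; longest is Statherian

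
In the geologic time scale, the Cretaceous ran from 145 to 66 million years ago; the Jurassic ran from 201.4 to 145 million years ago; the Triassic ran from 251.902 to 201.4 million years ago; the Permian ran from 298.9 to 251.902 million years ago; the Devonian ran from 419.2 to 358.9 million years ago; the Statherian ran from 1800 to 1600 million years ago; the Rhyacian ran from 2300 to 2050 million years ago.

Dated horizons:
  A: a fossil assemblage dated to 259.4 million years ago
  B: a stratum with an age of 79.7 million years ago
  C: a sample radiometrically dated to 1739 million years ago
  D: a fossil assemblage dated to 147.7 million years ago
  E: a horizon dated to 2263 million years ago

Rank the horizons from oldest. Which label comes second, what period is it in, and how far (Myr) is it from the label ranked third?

Larger Ma means older, so oldest first: E 2263 > C 1739 > A 259.4 > D 147.7 > B 79.7.
Counting 2 along gives C (1739 Ma); the excerpt puts that inside the Statherian, 1800–1600 Ma.
Next in line is A (259.4 Ma), and 1739 − 259.4 = 1479.6 Myr.

C, in the Statherian; 1479.6 million years to A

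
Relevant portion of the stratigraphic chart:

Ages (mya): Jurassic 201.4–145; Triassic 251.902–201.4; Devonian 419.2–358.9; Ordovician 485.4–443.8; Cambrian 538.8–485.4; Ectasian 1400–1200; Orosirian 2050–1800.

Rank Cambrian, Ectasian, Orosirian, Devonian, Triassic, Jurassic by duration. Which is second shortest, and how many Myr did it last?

Start − end for each: Cambrian 538.8 − 485.4 = 53.4; Ectasian 1400 − 1200 = 200; Orosirian 2050 − 1800 = 250; Devonian 419.2 − 358.9 = 60.3; Triassic 251.902 − 201.4 = 50.502; Jurassic 201.4 − 145 = 56.4.
Ranking these from shortest: Triassic < Cambrian < Jurassic < Devonian < Ectasian < Orosirian.
Position 2 in that ranking is Cambrian, which lasted 53.4 Myr.

Cambrian, 53.4 million years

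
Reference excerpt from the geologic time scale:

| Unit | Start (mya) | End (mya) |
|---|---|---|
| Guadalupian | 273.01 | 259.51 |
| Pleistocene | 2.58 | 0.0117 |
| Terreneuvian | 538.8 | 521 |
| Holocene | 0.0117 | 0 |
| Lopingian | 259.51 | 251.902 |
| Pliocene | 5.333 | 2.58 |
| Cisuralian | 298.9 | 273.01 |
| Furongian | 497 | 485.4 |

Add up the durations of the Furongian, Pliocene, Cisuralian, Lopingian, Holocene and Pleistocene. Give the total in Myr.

50.431 million years

Each duration: Furongian = 11.6; Pliocene = 2.753; Cisuralian = 25.89; Lopingian = 7.608; Holocene = 0.0117; Pleistocene = 2.5683.
Sum: 11.6 + 2.753 + 25.89 + 7.608 + 0.0117 + 2.5683 = 50.431 Myr.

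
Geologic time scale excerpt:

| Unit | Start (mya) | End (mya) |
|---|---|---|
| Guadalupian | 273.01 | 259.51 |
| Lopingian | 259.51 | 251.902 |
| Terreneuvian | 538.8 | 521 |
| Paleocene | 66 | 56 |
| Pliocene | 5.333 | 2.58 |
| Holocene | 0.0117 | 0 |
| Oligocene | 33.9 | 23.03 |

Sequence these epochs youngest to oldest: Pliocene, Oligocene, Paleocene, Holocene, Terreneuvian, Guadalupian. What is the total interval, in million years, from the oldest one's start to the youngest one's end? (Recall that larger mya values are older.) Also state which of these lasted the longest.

Start ages (Ma): Terreneuvian 538.8, Guadalupian 273.01, Paleocene 66, Oligocene 33.9, Pliocene 5.333, Holocene 0.0117.
Ordered youngest to oldest: Holocene, Pliocene, Oligocene, Paleocene, Guadalupian, Terreneuvian.
Span = 538.8 − 0 = 538.8 Myr.
Durations: Pliocene 2.753, Paleocene 10, Guadalupian 13.5, Terreneuvian 17.8, Holocene 0.0117, Oligocene 10.87 → longest is Terreneuvian (17.8 Myr).

Holocene → Pliocene → Oligocene → Paleocene → Guadalupian → Terreneuvian; total span 538.8 Myr; longest is Terreneuvian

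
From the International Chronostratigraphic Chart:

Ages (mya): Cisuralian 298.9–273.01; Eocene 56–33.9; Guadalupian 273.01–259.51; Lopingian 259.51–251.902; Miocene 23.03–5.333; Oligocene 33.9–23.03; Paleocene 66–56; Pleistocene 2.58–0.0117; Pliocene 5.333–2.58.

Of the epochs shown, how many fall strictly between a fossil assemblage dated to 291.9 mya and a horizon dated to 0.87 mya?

7

291.9 Ma sits inside the Cisuralian (298.9–273.01) and 0.87 Ma inside the Pleistocene (2.58–0.0117); neither of those is wholly between the two dates.
The listed epochs lying completely between them are Guadalupian, Lopingian, Paleocene, Eocene, Oligocene, Miocene, Pliocene — 7 in all.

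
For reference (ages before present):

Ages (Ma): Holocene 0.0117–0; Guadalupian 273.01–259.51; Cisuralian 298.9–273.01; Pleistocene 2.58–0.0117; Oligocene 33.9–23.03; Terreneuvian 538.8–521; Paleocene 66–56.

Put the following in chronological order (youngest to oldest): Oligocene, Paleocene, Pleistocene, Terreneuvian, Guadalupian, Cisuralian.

Pleistocene, then Oligocene, then Paleocene, then Guadalupian, then Cisuralian, then Terreneuvian

The oldest of these is Terreneuvian (starts 538.8 Ma) and the youngest is Pleistocene (ends 0.0117 Ma).
In between, by decreasing start age: Cisuralian (298.9), Guadalupian (273.01), Paleocene (66), Oligocene (33.9).
Listing youngest first means reversing that sequence.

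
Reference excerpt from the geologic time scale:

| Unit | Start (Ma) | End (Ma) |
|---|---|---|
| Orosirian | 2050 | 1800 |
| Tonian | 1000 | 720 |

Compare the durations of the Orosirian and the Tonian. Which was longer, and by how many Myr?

Orosirian: 2050 − 1800 = 250 Myr.
Tonian: 1000 − 720 = 280 Myr.
Difference: 280 − 250 = 30 Myr, so the Tonian was longer.

Tonian, by 30 million years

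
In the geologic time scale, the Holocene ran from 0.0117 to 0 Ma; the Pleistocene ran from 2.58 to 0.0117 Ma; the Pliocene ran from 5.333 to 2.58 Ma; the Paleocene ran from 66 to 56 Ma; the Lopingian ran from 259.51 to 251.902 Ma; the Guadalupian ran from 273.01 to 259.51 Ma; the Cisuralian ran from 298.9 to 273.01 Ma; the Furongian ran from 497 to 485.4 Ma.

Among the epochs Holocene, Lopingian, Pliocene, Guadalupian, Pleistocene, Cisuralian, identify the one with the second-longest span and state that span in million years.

Durations: Holocene 0.0117; Lopingian 7.608; Pliocene 2.753; Guadalupian 13.5; Pleistocene 2.5683; Cisuralian 25.89 Myr.
Sorted longest-first: Cisuralian (25.89), Guadalupian (13.5), Lopingian (7.608), Pliocene (2.753), Pleistocene (2.5683), Holocene (0.0117).
The second longest is Guadalupian at 13.5 Myr.

Guadalupian, 13.5 million years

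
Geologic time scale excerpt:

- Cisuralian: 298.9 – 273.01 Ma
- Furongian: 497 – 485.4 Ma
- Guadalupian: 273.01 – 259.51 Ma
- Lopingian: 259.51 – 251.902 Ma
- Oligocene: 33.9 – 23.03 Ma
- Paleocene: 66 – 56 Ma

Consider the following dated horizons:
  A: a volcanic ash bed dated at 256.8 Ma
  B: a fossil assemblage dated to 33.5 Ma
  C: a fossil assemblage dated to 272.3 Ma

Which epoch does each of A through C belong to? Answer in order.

A — Lopingian; B — Oligocene; C — Guadalupian

A: 256.8 Ma lies in 259.51–251.902 Ma, so Lopingian.
B: 33.5 Ma lies in 33.9–23.03 Ma, so Oligocene.
C: 272.3 Ma lies in 273.01–259.51 Ma, so Guadalupian.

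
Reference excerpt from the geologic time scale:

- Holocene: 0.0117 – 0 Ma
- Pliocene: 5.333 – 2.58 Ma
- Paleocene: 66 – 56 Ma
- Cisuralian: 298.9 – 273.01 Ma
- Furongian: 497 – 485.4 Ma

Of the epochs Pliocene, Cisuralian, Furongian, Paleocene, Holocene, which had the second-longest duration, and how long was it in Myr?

Furongian, 11.6 million years

Durations: Pliocene 2.753; Cisuralian 25.89; Furongian 11.6; Paleocene 10; Holocene 0.0117 Myr.
Sorted longest-first: Cisuralian (25.89), Furongian (11.6), Paleocene (10), Pliocene (2.753), Holocene (0.0117).
The second longest is Furongian at 11.6 Myr.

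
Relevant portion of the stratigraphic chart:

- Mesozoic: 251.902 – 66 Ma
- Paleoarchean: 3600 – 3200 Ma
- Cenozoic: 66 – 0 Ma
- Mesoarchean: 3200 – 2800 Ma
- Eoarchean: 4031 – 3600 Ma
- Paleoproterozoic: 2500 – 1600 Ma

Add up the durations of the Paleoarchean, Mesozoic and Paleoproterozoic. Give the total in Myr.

1485.902 million years

Each duration: Paleoarchean = 400; Mesozoic = 185.902; Paleoproterozoic = 900.
Sum: 400 + 185.902 + 900 = 1485.902 Myr.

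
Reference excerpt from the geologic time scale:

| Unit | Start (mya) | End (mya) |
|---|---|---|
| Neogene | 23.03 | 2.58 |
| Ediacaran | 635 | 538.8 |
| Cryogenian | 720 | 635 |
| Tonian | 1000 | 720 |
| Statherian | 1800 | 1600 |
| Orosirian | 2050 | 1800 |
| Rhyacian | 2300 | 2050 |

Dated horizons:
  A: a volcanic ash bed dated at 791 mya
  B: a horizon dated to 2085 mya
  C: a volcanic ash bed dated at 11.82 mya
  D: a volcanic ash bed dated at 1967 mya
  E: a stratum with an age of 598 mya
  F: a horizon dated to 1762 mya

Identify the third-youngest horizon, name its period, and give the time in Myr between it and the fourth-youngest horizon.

A, in the Tonian; 971 million years to F

Sorted youngest-first by Ma: C (11.82), E (598), A (791), F (1762), D (1967), B (2085).
The third youngest is A at 791 Ma, which lies in 1000–720 Ma: the Tonian.
The fourth youngest is F at 1762 Ma; separation = |791 − 1762| = 971 Myr.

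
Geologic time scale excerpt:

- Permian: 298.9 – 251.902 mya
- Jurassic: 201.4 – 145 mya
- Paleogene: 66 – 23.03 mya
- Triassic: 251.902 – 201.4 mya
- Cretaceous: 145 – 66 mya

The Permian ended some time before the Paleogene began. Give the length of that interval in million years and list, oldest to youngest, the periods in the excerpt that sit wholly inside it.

185.902 million years; Triassic, Jurassic, Cretaceous

The Permian closes at 251.902 Ma and the Paleogene opens at 66 Ma, so the interval is 251.902 − 66 = 185.902 Myr.
A period fits inside if it starts at or after 251.902 Ma and ends at or before 66 Ma; oldest first that gives Triassic, Jurassic, Cretaceous.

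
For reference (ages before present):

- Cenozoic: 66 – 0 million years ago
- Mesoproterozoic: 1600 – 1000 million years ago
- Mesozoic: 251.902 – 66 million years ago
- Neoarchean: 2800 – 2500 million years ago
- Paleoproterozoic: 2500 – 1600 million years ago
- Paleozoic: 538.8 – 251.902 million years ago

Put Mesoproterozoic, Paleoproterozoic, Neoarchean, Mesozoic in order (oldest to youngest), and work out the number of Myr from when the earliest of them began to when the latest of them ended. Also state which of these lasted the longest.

Neoarchean, Paleoproterozoic, Mesoproterozoic, Mesozoic; total span 2734 Myr; longest is Paleoproterozoic

Start ages (Ma): Neoarchean 2800, Paleoproterozoic 2500, Mesoproterozoic 1600, Mesozoic 251.902.
Ordered oldest to youngest: Neoarchean, Paleoproterozoic, Mesoproterozoic, Mesozoic.
Span = 2800 − 66 = 2734 Myr.
Durations: Neoarchean 300, Mesozoic 185.902, Mesoproterozoic 600, Paleoproterozoic 900 → longest is Paleoproterozoic (900 Myr).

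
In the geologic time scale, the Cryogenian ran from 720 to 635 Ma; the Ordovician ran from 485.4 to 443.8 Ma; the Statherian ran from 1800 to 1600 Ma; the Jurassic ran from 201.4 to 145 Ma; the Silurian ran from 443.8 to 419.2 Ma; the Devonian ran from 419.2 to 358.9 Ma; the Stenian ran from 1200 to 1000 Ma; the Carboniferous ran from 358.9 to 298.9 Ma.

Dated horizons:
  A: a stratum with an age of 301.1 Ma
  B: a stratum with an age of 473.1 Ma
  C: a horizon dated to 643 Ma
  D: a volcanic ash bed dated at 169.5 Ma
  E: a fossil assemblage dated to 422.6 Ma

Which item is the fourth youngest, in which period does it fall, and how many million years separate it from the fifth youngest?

Smaller Ma means younger, so youngest first: D 169.5 < A 301.1 < E 422.6 < B 473.1 < C 643.
Counting 4 along gives B (473.1 Ma); the excerpt puts that inside the Ordovician, 485.4–443.8 Ma.
Next in line is C (643 Ma), and 643 − 473.1 = 169.9 Myr.

B, in the Ordovician; 169.9 million years to C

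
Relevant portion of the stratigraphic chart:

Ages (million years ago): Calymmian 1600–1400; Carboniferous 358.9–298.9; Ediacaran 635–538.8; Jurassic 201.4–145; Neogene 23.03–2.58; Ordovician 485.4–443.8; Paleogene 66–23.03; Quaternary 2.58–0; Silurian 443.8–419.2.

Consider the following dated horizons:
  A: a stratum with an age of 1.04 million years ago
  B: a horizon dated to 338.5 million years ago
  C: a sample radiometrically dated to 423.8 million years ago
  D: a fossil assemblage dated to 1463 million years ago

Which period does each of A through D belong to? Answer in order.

Match each age against the start–end ranges in the excerpt: A = 1.04 Ma → Quaternary (2.58–0); B = 338.5 Ma → Carboniferous (358.9–298.9); C = 423.8 Ma → Silurian (443.8–419.2); D = 1463 Ma → Calymmian (1600–1400).

A — Quaternary; B — Carboniferous; C — Silurian; D — Calymmian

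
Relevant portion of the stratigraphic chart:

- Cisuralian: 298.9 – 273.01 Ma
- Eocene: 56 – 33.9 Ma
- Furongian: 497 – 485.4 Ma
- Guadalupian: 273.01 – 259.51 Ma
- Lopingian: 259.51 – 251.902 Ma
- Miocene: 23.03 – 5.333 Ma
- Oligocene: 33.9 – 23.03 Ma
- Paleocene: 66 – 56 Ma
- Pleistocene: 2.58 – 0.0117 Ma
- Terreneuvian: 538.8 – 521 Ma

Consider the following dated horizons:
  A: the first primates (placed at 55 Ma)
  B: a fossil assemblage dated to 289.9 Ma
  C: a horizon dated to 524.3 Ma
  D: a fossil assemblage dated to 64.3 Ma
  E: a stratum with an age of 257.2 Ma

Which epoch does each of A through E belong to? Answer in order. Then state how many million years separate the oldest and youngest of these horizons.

A: 55 Ma lies in 56–33.9 Ma, so Eocene.
B: 289.9 Ma lies in 298.9–273.01 Ma, so Cisuralian.
C: 524.3 Ma lies in 538.8–521 Ma, so Terreneuvian.
D: 64.3 Ma lies in 66–56 Ma, so Paleocene.
E: 257.2 Ma lies in 259.51–251.902 Ma, so Lopingian.
Oldest = 524.3 Ma, youngest = 55 Ma → span 469.3 Myr.

A — Eocene; B — Cisuralian; C — Terreneuvian; D — Paleocene; E — Lopingian; span 469.3 million years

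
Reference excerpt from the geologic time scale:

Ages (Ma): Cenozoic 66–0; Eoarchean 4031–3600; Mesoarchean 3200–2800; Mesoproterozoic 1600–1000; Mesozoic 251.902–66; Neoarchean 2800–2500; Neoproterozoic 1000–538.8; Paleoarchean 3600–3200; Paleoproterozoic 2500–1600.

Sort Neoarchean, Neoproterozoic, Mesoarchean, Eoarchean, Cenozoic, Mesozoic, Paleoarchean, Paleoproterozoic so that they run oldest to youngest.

Read off each span (Ma): Neoarchean 2800–2500; Neoproterozoic 1000–538.8; Mesoarchean 3200–2800; Eoarchean 4031–3600; Cenozoic 66–0; Mesozoic 251.902–66; Paleoarchean 3600–3200; Paleoproterozoic 2500–1600.
Larger Ma is older, so oldest→youngest is Eoarchean, Paleoarchean, Mesoarchean, Neoarchean, Paleoproterozoic, Neoproterozoic, Mesozoic, Cenozoic.

Eoarchean, Paleoarchean, Mesoarchean, Neoarchean, Paleoproterozoic, Neoproterozoic, Mesozoic, Cenozoic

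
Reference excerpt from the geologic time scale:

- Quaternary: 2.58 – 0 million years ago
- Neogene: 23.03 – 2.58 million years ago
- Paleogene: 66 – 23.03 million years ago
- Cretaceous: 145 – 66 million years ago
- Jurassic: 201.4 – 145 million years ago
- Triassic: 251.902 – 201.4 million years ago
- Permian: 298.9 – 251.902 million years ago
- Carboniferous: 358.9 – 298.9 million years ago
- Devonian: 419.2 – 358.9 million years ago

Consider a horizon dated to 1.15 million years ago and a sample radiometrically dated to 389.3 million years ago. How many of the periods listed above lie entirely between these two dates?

7

The older date is 389.3 Ma and the younger is 1.15 Ma.
Periods with start < 389.3 and end > 1.15 Ma: Carboniferous (358.9–298.9), Permian (298.9–251.902), Triassic (251.902–201.4), Jurassic (201.4–145), Cretaceous (145–66), Paleogene (66–23.03), Neogene (23.03–2.58).
That is 7 complete periods.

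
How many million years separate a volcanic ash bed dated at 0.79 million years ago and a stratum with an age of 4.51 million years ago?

4.51 − 0.79 = 3.72 million years.

3.72 million years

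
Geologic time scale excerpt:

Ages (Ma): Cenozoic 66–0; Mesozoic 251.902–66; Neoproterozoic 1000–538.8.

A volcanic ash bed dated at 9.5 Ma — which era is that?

Cenozoic

9.5 Ma lies between 66 and 0 Ma, so it falls in the Cenozoic.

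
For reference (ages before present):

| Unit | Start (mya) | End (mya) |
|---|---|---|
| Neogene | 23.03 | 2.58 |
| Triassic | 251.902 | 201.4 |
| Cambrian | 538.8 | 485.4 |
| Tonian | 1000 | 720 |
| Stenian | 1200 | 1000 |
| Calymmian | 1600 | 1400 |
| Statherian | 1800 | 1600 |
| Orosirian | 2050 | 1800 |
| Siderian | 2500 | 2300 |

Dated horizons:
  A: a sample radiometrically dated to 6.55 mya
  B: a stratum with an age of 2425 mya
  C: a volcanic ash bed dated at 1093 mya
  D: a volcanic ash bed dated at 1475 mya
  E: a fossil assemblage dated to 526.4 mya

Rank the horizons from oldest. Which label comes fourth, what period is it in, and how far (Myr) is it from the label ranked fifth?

E, in the Cambrian; 519.85 million years to A

Sorted oldest-first by Ma: B (2425), D (1475), C (1093), E (526.4), A (6.55).
The fourth oldest is E at 526.4 Ma, which lies in 538.8–485.4 Ma: the Cambrian.
The fifth oldest is A at 6.55 Ma; separation = |526.4 − 6.55| = 519.85 Myr.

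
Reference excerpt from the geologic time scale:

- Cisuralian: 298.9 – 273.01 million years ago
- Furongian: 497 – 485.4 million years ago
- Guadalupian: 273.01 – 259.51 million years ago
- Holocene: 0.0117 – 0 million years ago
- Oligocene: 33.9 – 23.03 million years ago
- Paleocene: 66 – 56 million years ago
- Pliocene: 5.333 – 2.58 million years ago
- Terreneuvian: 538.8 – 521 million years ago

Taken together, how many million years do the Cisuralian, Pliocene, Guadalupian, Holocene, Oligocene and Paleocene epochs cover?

Each duration: Cisuralian = 25.89; Pliocene = 2.753; Guadalupian = 13.5; Holocene = 0.0117; Oligocene = 10.87; Paleocene = 10.
Sum: 25.89 + 2.753 + 13.5 + 0.0117 + 10.87 + 10 = 63.0247 Myr.

63.0247 million years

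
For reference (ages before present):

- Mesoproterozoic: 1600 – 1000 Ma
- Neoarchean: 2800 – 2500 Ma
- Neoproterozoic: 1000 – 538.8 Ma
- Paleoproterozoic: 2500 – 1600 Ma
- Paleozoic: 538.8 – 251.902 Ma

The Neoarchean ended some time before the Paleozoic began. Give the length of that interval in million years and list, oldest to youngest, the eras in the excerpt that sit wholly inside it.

1961.2 million years; Paleoproterozoic, Mesoproterozoic, Neoproterozoic

The Neoarchean closes at 2500 Ma and the Paleozoic opens at 538.8 Ma, so the interval is 2500 − 538.8 = 1961.2 Myr.
An era fits inside if it starts at or after 2500 Ma and ends at or before 538.8 Ma; oldest first that gives Paleoproterozoic, Mesoproterozoic, Neoproterozoic.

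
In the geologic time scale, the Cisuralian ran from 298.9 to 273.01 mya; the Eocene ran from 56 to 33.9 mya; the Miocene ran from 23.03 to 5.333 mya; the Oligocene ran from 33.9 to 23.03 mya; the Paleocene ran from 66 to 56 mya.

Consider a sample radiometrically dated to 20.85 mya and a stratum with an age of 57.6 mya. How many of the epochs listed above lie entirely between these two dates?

2

57.6 Ma sits inside the Paleocene (66–56) and 20.85 Ma inside the Miocene (23.03–5.333); neither of those is wholly between the two dates.
The listed epochs lying completely between them are Eocene, Oligocene — 2 in all.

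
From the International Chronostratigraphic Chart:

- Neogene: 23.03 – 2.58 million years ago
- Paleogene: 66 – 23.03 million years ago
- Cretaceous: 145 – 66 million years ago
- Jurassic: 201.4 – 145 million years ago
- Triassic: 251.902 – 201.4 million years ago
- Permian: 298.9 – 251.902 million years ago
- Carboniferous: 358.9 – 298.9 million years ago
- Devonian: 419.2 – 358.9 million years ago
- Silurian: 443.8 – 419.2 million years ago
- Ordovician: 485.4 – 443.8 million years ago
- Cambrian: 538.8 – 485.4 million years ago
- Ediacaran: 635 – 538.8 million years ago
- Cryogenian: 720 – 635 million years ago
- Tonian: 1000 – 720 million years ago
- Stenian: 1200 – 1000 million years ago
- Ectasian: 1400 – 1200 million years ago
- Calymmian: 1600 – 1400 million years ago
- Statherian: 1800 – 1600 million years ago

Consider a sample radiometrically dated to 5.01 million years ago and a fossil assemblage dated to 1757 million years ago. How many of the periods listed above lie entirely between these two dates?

1757 Ma sits inside the Statherian (1800–1600) and 5.01 Ma inside the Neogene (23.03–2.58); neither of those is wholly between the two dates.
The listed periods lying completely between them are Calymmian, Ectasian, Stenian, Tonian, Cryogenian, Ediacaran, Cambrian, Ordovician, Silurian, Devonian, Carboniferous, Permian, Triassic, Jurassic, Cretaceous, Paleogene — 16 in all.

16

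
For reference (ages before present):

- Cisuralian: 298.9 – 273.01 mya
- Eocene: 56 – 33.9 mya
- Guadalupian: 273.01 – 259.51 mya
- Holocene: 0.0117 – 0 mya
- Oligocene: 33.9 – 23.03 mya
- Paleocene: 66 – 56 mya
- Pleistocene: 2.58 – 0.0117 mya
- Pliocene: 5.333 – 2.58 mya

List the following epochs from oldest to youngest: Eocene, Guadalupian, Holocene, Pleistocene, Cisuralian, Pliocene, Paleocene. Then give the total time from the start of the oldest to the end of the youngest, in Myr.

Cisuralian → Guadalupian → Paleocene → Eocene → Pliocene → Pleistocene → Holocene; total span 298.9 Myr

Start ages (Ma): Cisuralian 298.9, Guadalupian 273.01, Paleocene 66, Eocene 56, Pliocene 5.333, Pleistocene 2.58, Holocene 0.0117.
Ordered oldest to youngest: Cisuralian, Guadalupian, Paleocene, Eocene, Pliocene, Pleistocene, Holocene.
Span = 298.9 − 0 = 298.9 Myr.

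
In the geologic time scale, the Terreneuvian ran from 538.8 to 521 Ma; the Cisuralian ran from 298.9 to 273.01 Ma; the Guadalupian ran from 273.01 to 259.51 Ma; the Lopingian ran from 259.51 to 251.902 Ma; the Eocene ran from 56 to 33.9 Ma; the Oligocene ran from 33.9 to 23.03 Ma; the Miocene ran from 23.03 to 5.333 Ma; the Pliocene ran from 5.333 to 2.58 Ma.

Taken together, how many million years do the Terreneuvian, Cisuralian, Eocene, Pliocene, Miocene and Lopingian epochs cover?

93.848 million years

Duration is start − end for each: (538.8 − 521) + (298.9 − 273.01) + (56 − 33.9) + (5.333 − 2.58) + (23.03 − 5.333) + (259.51 − 251.902).
That is 17.8 + 25.89 + 22.1 + 2.753 + 17.697 + 7.608, which totals 93.848 million years.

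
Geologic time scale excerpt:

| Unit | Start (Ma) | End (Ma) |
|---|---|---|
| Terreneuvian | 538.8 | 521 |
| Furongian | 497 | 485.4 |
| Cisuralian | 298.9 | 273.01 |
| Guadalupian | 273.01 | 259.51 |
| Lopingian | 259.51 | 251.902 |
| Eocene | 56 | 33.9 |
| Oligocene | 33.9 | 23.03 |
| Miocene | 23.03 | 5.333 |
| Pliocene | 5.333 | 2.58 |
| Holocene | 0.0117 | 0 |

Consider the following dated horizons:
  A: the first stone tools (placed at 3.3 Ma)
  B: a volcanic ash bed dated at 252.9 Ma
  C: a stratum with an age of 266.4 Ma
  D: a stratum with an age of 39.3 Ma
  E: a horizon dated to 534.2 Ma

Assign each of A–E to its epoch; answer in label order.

A: 3.3 Ma lies in 5.333–2.58 Ma, so Pliocene.
B: 252.9 Ma lies in 259.51–251.902 Ma, so Lopingian.
C: 266.4 Ma lies in 273.01–259.51 Ma, so Guadalupian.
D: 39.3 Ma lies in 56–33.9 Ma, so Eocene.
E: 534.2 Ma lies in 538.8–521 Ma, so Terreneuvian.

A — Pliocene; B — Lopingian; C — Guadalupian; D — Eocene; E — Terreneuvian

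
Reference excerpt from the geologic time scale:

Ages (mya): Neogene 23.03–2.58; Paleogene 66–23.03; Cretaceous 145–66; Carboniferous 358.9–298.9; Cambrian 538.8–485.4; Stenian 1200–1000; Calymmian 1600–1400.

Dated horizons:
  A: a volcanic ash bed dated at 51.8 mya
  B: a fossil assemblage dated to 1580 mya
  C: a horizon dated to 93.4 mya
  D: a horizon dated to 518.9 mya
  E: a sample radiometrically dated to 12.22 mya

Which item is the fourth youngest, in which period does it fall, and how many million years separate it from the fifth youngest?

D, in the Cambrian; 1061.1 million years to B

Sorted youngest-first by Ma: E (12.22), A (51.8), C (93.4), D (518.9), B (1580).
The fourth youngest is D at 518.9 Ma, which lies in 538.8–485.4 Ma: the Cambrian.
The fifth youngest is B at 1580 Ma; separation = |518.9 − 1580| = 1061.1 Myr.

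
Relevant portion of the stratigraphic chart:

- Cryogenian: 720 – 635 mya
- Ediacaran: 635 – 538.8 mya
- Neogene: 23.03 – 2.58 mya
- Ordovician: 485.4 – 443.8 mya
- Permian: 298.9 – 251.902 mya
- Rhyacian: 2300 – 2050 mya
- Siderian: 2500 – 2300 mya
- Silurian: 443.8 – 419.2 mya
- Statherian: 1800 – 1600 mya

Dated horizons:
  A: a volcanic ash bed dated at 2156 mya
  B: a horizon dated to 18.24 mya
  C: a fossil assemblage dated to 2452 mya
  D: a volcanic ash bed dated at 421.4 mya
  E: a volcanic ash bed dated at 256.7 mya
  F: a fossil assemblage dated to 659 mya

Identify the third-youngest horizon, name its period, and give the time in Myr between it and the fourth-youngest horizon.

Smaller Ma means younger, so youngest first: B 18.24 < E 256.7 < D 421.4 < F 659 < A 2156 < C 2452.
Counting 3 along gives D (421.4 Ma); the excerpt puts that inside the Silurian, 443.8–419.2 Ma.
Next in line is F (659 Ma), and 659 − 421.4 = 237.6 Myr.

D, in the Silurian; 237.6 million years to F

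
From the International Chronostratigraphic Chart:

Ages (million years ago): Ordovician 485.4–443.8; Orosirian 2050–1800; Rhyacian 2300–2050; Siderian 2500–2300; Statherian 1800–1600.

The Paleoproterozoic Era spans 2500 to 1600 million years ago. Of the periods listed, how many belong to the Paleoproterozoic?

4

Periods inside 2500–1600 Ma: Siderian, Rhyacian, Orosirian, Statherian — 4 in total.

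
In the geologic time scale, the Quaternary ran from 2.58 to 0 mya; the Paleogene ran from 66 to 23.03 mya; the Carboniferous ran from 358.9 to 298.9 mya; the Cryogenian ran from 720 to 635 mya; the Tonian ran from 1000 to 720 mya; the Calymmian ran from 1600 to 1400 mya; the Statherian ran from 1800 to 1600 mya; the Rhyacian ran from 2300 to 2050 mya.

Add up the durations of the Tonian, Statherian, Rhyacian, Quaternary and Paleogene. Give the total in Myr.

775.55 million years

Duration is start − end for each: (1000 − 720) + (1800 − 1600) + (2300 − 2050) + (2.58 − 0) + (66 − 23.03).
That is 280 + 200 + 250 + 2.58 + 42.97, which totals 775.55 million years.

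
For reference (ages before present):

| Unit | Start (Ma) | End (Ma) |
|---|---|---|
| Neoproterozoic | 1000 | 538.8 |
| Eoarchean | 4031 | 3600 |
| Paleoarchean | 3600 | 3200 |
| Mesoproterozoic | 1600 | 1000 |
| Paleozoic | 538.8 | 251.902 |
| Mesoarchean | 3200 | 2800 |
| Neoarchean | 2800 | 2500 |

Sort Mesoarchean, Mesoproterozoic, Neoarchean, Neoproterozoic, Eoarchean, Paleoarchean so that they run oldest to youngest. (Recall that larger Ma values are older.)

Read off each span (Ma): Mesoarchean 3200–2800; Mesoproterozoic 1600–1000; Neoarchean 2800–2500; Neoproterozoic 1000–538.8; Eoarchean 4031–3600; Paleoarchean 3600–3200.
Larger Ma is older, so oldest→youngest is Eoarchean, Paleoarchean, Mesoarchean, Neoarchean, Mesoproterozoic, Neoproterozoic.

Eoarchean, Paleoarchean, Mesoarchean, Neoarchean, Mesoproterozoic, Neoproterozoic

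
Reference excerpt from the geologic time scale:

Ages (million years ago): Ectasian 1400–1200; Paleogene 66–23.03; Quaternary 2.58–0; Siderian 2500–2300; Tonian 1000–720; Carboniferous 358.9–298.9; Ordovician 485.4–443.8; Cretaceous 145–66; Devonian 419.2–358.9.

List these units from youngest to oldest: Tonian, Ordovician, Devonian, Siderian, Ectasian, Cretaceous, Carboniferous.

The oldest of these is Siderian (starts 2500 Ma) and the youngest is Cretaceous (ends 66 Ma).
In between, by decreasing start age: Ectasian (1400), Tonian (1000), Ordovician (485.4), Devonian (419.2), Carboniferous (358.9).
Listing youngest first means reversing that sequence.

Cretaceous, Carboniferous, Devonian, Ordovician, Tonian, Ectasian, Siderian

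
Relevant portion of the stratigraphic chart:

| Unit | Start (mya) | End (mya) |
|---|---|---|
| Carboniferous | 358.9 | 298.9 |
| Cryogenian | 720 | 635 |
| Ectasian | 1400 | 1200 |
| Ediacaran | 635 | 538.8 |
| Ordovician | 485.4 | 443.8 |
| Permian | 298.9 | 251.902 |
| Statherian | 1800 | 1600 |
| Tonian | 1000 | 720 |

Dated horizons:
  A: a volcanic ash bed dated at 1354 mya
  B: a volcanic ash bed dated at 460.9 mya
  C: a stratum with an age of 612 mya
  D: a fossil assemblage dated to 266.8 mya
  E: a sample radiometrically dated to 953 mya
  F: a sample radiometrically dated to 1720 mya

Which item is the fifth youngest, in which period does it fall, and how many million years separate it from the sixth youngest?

Smaller Ma means younger, so youngest first: D 266.8 < B 460.9 < C 612 < E 953 < A 1354 < F 1720.
Counting 5 along gives A (1354 Ma); the excerpt puts that inside the Ectasian, 1400–1200 Ma.
Next in line is F (1720 Ma), and 1720 − 1354 = 366 Myr.

A, in the Ectasian; 366 million years to F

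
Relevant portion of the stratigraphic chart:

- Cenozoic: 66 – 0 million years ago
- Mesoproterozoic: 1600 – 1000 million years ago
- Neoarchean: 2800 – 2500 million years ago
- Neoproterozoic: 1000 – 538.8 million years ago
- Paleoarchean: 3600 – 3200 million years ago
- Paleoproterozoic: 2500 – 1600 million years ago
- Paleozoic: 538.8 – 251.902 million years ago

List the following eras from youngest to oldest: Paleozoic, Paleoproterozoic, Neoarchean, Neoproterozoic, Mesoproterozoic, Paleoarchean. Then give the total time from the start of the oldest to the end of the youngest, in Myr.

From the excerpt: Paleozoic 538.8–251.902; Paleoproterozoic 2500–1600; Neoarchean 2800–2500; Neoproterozoic 1000–538.8; Mesoproterozoic 1600–1000; Paleoarchean 3600–3200 (Ma).
Larger Ma is earlier, so the oldest is Paleoarchean and the youngest is Paleozoic; youngest to oldest: Paleozoic, Neoproterozoic, Mesoproterozoic, Paleoproterozoic, Neoarchean, Paleoarchean.
Oldest start 3600 minus youngest end 251.902 gives 3348.098 Myr overall.

Paleozoic, Neoproterozoic, Mesoproterozoic, Paleoproterozoic, Neoarchean, Paleoarchean; total span 3348.098 Myr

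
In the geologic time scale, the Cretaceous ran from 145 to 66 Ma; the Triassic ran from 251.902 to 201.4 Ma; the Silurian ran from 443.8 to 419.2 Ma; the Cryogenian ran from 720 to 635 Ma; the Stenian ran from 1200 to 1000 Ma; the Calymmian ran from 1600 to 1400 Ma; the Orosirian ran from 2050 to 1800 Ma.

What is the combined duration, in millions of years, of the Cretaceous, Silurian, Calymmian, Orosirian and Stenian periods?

Each duration: Cretaceous = 79; Silurian = 24.6; Calymmian = 200; Orosirian = 250; Stenian = 200.
Sum: 79 + 24.6 + 200 + 250 + 200 = 753.6 Myr.

753.6 million years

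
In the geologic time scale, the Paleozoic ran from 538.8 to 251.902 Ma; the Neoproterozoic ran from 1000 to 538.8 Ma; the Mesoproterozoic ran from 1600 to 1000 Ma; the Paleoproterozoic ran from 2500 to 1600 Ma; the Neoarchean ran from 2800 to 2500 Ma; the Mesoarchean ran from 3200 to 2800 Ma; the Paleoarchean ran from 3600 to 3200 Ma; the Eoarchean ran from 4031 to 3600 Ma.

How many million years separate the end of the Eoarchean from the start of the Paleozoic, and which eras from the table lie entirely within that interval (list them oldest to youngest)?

3061.2 million years; Paleoarchean, Mesoarchean, Neoarchean, Paleoproterozoic, Mesoproterozoic, Neoproterozoic

The Eoarchean closes at 3600 Ma and the Paleozoic opens at 538.8 Ma, so the interval is 3600 − 538.8 = 3061.2 Myr.
An era fits inside if it starts at or after 3600 Ma and ends at or before 538.8 Ma; oldest first that gives Paleoarchean, Mesoarchean, Neoarchean, Paleoproterozoic, Mesoproterozoic, Neoproterozoic.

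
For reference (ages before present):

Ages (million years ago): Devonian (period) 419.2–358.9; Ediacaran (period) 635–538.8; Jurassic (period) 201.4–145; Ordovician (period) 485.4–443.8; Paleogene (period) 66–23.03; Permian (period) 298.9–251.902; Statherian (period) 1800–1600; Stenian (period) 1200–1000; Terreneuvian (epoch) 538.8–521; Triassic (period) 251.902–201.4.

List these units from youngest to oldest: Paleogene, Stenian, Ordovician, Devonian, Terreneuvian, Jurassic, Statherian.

Paleogene, then Jurassic, then Devonian, then Ordovician, then Terreneuvian, then Stenian, then Statherian

Sorting by start age (ascending Ma, since larger Ma = older): Paleogene start 66, Jurassic start 201.4, Devonian start 419.2, Ordovician start 485.4, Terreneuvian start 538.8, Stenian start 1200, Statherian start 1800.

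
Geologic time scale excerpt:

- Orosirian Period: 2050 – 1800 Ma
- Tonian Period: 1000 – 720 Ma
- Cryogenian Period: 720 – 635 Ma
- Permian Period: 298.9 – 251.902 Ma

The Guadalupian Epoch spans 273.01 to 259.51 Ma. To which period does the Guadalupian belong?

The Guadalupian (273.01–259.51 Ma) lies entirely within 298.9–251.902 Ma, the Permian Period.

Permian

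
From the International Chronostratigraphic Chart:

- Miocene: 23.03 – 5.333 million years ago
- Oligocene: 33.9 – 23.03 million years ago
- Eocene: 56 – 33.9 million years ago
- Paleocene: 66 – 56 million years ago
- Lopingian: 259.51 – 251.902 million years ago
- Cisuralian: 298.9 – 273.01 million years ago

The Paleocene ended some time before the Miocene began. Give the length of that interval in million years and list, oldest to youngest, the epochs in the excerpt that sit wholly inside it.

End of Paleocene = 56 Ma; start of Miocene = 23.03 Ma.
Gap = 56 − 23.03 = 32.97 Myr.
Epochs wholly inside 56–23.03 Ma: Eocene (56–33.9), Oligocene (33.9–23.03).

32.97 million years; Eocene, Oligocene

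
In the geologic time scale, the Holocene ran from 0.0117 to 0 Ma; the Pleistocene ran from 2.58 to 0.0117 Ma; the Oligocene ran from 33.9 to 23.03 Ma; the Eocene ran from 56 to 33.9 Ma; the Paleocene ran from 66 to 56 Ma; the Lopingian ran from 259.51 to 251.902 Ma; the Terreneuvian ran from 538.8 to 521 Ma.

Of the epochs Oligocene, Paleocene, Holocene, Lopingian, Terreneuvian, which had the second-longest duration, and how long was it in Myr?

Durations: Oligocene 10.87; Paleocene 10; Holocene 0.0117; Lopingian 7.608; Terreneuvian 17.8 Myr.
Sorted longest-first: Terreneuvian (17.8), Oligocene (10.87), Paleocene (10), Lopingian (7.608), Holocene (0.0117).
The second longest is Oligocene at 10.87 Myr.

Oligocene, 10.87 million years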